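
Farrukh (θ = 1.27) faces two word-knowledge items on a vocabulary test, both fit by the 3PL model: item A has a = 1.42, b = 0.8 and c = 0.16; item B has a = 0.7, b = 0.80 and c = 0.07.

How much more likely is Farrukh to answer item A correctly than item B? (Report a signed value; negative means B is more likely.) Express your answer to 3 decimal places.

P(θ) = c + (1 − c) · 1 / (1 + exp(−a(θ − b)))
P_A = 0.7152
P_B = 0.6108
P_A − P_B = 0.1044

0.104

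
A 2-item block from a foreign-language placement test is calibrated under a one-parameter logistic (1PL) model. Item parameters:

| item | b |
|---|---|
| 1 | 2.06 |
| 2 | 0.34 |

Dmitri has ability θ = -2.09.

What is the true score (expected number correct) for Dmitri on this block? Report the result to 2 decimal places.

P(θ) = 1 / (1 + exp(−(θ − b)))
P_1 = 1/(1+e^{4.1500}) = 0.0155
P_2 = 1/(1+e^{2.4300}) = 0.0809
E[score] = 0.0155 + 0.0809 = 0.0964

0.10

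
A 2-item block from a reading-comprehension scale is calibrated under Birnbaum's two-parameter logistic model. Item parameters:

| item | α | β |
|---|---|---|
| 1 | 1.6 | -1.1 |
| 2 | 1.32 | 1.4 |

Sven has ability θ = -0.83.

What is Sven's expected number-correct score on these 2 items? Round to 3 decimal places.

0.656

P(θ) = 1 / (1 + exp(−α(θ − β)))
P_1 = 1/(1+e^{-0.4320}) = 0.6064
P_2 = 1/(1+e^{2.9436}) = 0.0500
E[score] = 0.6064 + 0.0500 = 0.6564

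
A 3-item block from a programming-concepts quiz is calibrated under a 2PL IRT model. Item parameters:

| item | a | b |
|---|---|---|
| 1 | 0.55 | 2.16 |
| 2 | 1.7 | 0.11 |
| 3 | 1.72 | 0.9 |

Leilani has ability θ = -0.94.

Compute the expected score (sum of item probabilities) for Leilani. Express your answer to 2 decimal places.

0.34

P(θ) = 1 / (1 + exp(−a(θ − b)))
P_1 = 1/(1+e^{1.7050}) = 0.1538
P_2 = 1/(1+e^{1.7850}) = 0.1437
P_3 = 1/(1+e^{3.1648}) = 0.0405
E[score] = 0.1538 + 0.1437 + 0.0405 = 0.3380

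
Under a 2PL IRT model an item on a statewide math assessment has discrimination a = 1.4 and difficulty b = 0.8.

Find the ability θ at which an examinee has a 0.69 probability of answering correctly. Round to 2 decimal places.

P(θ) = 1 / (1 + exp(−a(θ − b)))
logit = ln(0.6900/0.3100) = 0.8001
θ = b + logit/(a) = 0.8 + 0.8001/1.4000 = 1.3715

1.37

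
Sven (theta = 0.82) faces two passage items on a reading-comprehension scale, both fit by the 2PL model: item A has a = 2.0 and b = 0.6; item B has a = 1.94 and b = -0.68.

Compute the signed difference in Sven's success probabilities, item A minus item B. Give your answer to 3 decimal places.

P(theta) = 1 / (1 + exp(−a(theta − b)))
P_A = 0.6083
P_B = 0.9483
P_A − P_B = -0.3401

-0.340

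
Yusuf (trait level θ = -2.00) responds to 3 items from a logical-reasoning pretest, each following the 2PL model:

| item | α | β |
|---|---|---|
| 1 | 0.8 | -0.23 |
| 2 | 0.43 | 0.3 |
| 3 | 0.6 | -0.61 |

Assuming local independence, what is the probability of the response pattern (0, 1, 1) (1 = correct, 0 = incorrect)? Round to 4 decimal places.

0.0661

P(θ) = 1 / (1 + exp(−α(θ − β)))
P_1 = 1/(1+e^{1.4160}) = 0.1953
P_2 = 1/(1+e^{0.9890}) = 0.2711
P_3 = 1/(1+e^{0.8340}) = 0.3028
L = (1−P_1) × P_2 × P_3 = 0.8047 × 0.2711 × 0.3028 = 0.06606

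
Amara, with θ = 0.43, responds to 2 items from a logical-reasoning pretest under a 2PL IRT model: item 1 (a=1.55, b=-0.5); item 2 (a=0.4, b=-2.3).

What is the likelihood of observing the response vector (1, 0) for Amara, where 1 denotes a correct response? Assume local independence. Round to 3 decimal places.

P(θ) = 1 / (1 + exp(−a(θ − b)))
P_1 = 1/(1+e^{-1.4415}) = 0.8087
P_2 = 1/(1+e^{-1.0920}) = 0.7488
L = P_1 × (1−P_2) = 0.8087 × 0.2512 = 0.20318

0.203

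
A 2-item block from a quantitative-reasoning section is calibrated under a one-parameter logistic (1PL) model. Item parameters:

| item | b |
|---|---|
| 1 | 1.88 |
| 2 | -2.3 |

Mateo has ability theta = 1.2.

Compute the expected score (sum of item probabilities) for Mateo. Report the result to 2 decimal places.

1.31

P(theta) = 1 / (1 + exp(−(theta − b)))
P_1 = 1/(1+e^{0.6800}) = 0.3363
P_2 = 1/(1+e^{-3.5000}) = 0.9707
E[score] = 0.3363 + 0.9707 = 1.3069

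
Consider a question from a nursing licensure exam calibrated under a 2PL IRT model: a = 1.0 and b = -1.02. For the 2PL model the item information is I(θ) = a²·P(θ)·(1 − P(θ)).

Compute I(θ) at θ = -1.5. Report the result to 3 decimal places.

P = 1/(1+e^{0.4800}) = 0.3823
P(1−P) = 0.3823 × 0.6177 = 0.2361
I = a² × P(1−P) = 1.0² × 0.2361 = 0.23614

0.236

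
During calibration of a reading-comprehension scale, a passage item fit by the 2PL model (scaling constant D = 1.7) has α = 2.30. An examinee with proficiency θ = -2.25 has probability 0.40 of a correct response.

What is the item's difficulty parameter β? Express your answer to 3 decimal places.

-2.146

P(θ) = 1 / (1 + exp(−D·α(θ − β)))
logit(0.40) = ln(0.40/0.60) = -0.4055
β = θ − logit/(1.7·α) = -2.25 − (-0.4055)/3.9100 = -2.1463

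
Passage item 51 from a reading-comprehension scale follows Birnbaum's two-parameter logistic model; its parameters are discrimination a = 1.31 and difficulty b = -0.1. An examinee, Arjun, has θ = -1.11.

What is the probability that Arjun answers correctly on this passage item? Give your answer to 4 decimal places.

0.2103

P(θ) = 1 / (1 + exp(−a(θ − b)))
Exponent: 1.31 × (-1.11 − (-0.1)) = -1.3231
1/(1 + e^{1.3231}) = 0.2103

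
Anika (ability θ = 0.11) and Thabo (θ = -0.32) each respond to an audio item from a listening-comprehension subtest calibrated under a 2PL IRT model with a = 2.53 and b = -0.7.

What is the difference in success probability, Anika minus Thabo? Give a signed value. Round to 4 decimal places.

0.1625

P(θ) = 1 / (1 + exp(−a(θ − b)))
P(Anika) = 0.8859  [exponent 2.0493]
P(Thabo) = 0.7234  [exponent 0.9614]
Difference = 0.8859 − 0.7234 = 0.1625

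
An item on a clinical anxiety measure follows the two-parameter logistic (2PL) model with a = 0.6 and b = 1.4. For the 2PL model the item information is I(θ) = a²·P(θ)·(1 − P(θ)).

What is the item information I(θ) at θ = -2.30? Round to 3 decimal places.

P = 1/(1+e^{2.2200}) = 0.0980
P(1−P) = 0.0980 × 0.9020 = 0.0884
I = a² × P(1−P) = 0.6² × 0.0884 = 0.03181

0.032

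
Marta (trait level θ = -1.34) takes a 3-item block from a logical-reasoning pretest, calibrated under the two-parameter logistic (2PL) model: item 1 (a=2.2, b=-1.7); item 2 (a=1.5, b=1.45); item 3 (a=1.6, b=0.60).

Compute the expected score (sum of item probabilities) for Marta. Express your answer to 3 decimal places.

0.746

P(θ) = 1 / (1 + exp(−a(θ − b)))
P_1 = 1/(1+e^{-0.7920}) = 0.6883
P_2 = 1/(1+e^{4.1850}) = 0.0150
P_3 = 1/(1+e^{3.1040}) = 0.0429
E[score] = 0.6883 + 0.0150 + 0.0429 = 0.7462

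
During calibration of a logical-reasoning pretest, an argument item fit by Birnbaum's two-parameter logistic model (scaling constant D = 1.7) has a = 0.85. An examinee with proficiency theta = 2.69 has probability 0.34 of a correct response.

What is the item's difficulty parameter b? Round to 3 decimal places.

P(theta) = 1 / (1 + exp(−D·a(theta − b)))
logit(0.34) = ln(0.34/0.66) = -0.6633
b = theta − logit/(1.7·a) = 2.69 − (-0.6633)/1.4450 = 3.1490

3.149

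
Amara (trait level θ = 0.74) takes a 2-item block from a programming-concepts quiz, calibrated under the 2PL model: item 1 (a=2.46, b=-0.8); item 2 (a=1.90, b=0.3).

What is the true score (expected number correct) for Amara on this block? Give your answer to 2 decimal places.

1.68

P(θ) = 1 / (1 + exp(−a(θ − b)))
P_1 = 1/(1+e^{-3.7884}) = 0.9779
P_2 = 1/(1+e^{-0.8360}) = 0.6976
E[score] = 0.9779 + 0.6976 = 1.6755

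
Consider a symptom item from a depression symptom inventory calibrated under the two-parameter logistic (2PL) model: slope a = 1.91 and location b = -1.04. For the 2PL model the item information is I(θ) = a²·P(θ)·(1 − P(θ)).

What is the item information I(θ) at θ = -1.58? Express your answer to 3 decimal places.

0.707

P = 1/(1+e^{1.0314}) = 0.2628
P(1−P) = 0.2628 × 0.7372 = 0.1937
I = a² × P(1−P) = 1.91² × 0.1937 = 0.70679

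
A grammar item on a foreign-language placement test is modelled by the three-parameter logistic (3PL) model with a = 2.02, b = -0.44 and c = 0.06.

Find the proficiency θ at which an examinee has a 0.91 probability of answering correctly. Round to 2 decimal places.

P(θ) = c + (1 − c) · 1 / (1 + exp(−a(θ − b)))
Remove guessing floor: (0.91 − 0.06)/(1 − 0.06) = 0.9043
logit = ln(0.9043/0.0957) = 2.2454
θ = b + logit/(a) = -0.44 + 2.2454/2.0200 = 0.6716

0.67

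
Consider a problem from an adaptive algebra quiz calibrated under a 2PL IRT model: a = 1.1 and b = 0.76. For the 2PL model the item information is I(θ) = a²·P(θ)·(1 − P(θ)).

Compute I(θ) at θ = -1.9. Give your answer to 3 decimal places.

P = 1/(1+e^{2.9260}) = 0.0509
P(1−P) = 0.0509 × 0.9491 = 0.0483
I = a² × P(1−P) = 1.1² × 0.0483 = 0.05844

0.058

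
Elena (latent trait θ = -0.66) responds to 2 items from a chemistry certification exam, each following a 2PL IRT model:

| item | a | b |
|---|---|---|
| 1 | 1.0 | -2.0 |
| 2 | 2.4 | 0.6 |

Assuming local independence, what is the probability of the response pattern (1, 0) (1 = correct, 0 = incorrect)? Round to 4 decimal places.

P(θ) = 1 / (1 + exp(−a(θ − b)))
P_1 = 1/(1+e^{-1.3400}) = 0.7925
P_2 = 1/(1+e^{3.0240}) = 0.0464
L = P_1 × (1−P_2) = 0.7925 × 0.9536 = 0.75576

0.7558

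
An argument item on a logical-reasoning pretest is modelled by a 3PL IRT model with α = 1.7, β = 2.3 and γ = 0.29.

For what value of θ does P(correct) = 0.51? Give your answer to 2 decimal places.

1.83

P(θ) = γ + (1 − γ) · 1 / (1 + exp(−α(θ − β)))
Remove guessing floor: (0.51 − 0.29)/(1 − 0.29) = 0.3099
logit = ln(0.3099/0.6901) = -0.8008
θ = β + logit/(α) = 2.3 + (-0.8008)/1.7000 = 1.8290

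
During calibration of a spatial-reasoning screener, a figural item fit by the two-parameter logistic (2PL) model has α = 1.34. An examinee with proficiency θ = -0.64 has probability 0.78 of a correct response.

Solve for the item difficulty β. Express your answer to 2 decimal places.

-1.58

P(θ) = 1 / (1 + exp(−α(θ − β)))
logit(0.78) = ln(0.78/0.22) = 1.2657
β = θ − logit/(α) = -0.64 − 1.2657/1.3400 = -1.5845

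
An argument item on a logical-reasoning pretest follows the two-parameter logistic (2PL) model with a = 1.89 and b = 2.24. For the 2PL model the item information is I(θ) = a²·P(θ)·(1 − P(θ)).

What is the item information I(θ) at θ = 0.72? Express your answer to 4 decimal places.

0.1809

P = 1/(1+e^{2.8728}) = 0.0535
P(1−P) = 0.0535 × 0.9465 = 0.0507
I = a² × P(1−P) = 1.89² × 0.0507 = 0.18093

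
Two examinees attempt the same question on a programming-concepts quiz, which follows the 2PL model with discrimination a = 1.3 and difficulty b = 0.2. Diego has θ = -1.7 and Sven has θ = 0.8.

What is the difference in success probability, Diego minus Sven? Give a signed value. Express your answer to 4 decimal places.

P(θ) = 1 / (1 + exp(−a(θ − b)))
P(Diego) = 0.0780  [exponent -2.4700]
P(Sven) = 0.6857  [exponent 0.7800]
Difference = 0.0780 − 0.6857 = -0.6077

-0.6077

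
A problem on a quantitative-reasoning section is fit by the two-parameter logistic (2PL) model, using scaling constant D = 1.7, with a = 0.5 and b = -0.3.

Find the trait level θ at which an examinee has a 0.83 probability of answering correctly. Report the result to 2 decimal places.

1.57

P(θ) = 1 / (1 + exp(−D·a(θ − b)))
logit = ln(0.8300/0.1700) = 1.5856
θ = b + logit/(1.7·a) = -0.3 + 1.5856/0.8500 = 1.5654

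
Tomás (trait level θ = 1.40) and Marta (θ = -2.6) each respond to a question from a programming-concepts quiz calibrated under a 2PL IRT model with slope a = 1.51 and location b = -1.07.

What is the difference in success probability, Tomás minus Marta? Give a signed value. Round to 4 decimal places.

0.8863

P(θ) = 1 / (1 + exp(−a(θ − b)))
P(Tomás) = 0.9766  [exponent 3.7297]
P(Marta) = 0.0903  [exponent -2.3103]
Difference = 0.9766 − 0.0903 = 0.8863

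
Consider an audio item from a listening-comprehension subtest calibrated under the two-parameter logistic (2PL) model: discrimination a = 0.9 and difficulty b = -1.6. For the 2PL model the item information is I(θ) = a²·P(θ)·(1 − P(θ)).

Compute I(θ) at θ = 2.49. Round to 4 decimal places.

P = 1/(1+e^{-3.6810}) = 0.9754
P(1−P) = 0.9754 × 0.0246 = 0.0240
I = a² × P(1−P) = 0.9² × 0.0240 = 0.01942

0.0194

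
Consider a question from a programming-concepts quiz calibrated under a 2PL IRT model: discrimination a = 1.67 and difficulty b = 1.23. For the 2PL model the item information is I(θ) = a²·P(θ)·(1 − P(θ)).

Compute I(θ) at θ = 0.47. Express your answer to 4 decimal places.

0.4776

P = 1/(1+e^{1.2692}) = 0.2194
P(1−P) = 0.2194 × 0.7806 = 0.1713
I = a² × P(1−P) = 1.67² × 0.1713 = 0.47763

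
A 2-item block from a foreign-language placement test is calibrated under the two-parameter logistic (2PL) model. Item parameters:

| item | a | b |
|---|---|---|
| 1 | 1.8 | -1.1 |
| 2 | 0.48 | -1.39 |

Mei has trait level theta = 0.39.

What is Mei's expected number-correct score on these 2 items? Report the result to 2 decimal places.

1.64

P(theta) = 1 / (1 + exp(−a(theta − b)))
P_1 = 1/(1+e^{-2.6820}) = 0.9360
P_2 = 1/(1+e^{-0.8544}) = 0.7015
E[score] = 0.9360 + 0.7015 = 1.6374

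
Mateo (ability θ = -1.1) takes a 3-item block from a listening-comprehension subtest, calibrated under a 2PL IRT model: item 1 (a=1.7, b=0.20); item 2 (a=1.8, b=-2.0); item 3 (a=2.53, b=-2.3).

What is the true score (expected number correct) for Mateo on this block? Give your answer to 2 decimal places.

P(θ) = 1 / (1 + exp(−a(θ − b)))
P_1 = 1/(1+e^{2.2100}) = 0.0989
P_2 = 1/(1+e^{-1.6200}) = 0.8348
P_3 = 1/(1+e^{-3.0360}) = 0.9542
E[score] = 0.0989 + 0.8348 + 0.9542 = 1.8878

1.89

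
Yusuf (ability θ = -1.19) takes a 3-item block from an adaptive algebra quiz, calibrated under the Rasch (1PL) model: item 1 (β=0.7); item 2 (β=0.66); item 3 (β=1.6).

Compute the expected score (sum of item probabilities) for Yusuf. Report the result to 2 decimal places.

P(θ) = 1 / (1 + exp(−(θ − β)))
P_1 = 1/(1+e^{1.8900}) = 0.1312
P_2 = 1/(1+e^{1.8500}) = 0.1359
P_3 = 1/(1+e^{2.7900}) = 0.0579
E[score] = 0.1312 + 0.1359 + 0.0579 = 0.3250

0.32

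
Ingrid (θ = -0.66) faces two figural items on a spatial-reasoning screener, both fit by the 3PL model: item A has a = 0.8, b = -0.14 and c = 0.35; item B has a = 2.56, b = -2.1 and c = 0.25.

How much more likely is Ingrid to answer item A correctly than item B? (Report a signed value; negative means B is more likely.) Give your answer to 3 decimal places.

-0.373

P(θ) = c + (1 − c) · 1 / (1 + exp(−a(θ − b)))
P_A = 0.6084
P_B = 0.9817
P_A − P_B = -0.3733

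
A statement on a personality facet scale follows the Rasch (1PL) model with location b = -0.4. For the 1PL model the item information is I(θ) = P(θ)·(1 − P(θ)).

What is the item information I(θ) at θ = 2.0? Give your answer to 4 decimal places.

P = 1/(1+e^{-2.4000}) = 0.9168
P(1−P) = 0.9168 × 0.0832 = 0.0763
I = P(1−P) = 0.07625

0.0763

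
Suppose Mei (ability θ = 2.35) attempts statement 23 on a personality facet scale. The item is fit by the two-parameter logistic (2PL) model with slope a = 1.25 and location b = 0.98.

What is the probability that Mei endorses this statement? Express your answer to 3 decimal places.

P(θ) = 1 / (1 + exp(−a(θ − b)))
Exponent: 1.25 × (2.35 − 0.98) = 1.7125
1/(1 + e^{-1.7125}) = 0.8472

0.847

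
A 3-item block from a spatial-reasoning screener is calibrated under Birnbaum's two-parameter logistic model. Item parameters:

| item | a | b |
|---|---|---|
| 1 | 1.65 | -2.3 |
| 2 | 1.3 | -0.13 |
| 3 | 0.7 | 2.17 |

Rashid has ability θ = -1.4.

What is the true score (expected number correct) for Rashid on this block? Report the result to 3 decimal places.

P(θ) = 1 / (1 + exp(−a(θ − b)))
P_1 = 1/(1+e^{-1.4850}) = 0.8153
P_2 = 1/(1+e^{1.6510}) = 0.1610
P_3 = 1/(1+e^{2.4990}) = 0.0759
E[score] = 0.8153 + 0.1610 + 0.0759 = 1.0522

1.052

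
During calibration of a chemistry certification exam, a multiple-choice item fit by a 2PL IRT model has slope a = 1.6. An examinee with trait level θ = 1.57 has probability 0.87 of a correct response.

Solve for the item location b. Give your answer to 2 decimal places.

0.38

P(θ) = 1 / (1 + exp(−a(θ − b)))
logit(0.87) = ln(0.87/0.13) = 1.9010
b = θ − logit/(a) = 1.57 − 1.9010/1.6000 = 0.3819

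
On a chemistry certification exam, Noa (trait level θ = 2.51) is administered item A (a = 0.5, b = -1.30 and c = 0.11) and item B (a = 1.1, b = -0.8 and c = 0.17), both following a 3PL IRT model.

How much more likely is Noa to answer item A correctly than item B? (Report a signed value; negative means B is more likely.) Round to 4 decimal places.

-0.0941

P(θ) = c + (1 − c) · 1 / (1 + exp(−a(θ − b)))
P_A = 0.8847
P_B = 0.9788
P_A − P_B = -0.0941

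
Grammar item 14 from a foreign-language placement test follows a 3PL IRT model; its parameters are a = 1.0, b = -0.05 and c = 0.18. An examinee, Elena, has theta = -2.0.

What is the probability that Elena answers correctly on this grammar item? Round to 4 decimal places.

P(theta) = c + (1 − c) · 1 / (1 + exp(−a(theta − b)))
Exponent: 1.0 × (-2.0 − (-0.05)) = -1.9500
1/(1 + e^{1.9500}) = 0.1246
P = 0.18 + 0.82 × 0.1246 = 0.2821

0.2821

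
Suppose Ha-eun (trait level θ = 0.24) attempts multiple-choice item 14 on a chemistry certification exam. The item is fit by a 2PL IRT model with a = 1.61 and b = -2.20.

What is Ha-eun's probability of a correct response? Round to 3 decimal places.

P(θ) = 1 / (1 + exp(−a(θ − b)))
Exponent: 1.61 × (0.24 − (-2.20)) = 3.9284
1/(1 + e^{-3.9284}) = 0.9807

0.981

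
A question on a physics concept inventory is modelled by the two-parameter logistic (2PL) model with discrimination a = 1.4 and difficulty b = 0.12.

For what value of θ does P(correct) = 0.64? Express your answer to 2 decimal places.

0.53

P(θ) = 1 / (1 + exp(−a(θ − b)))
logit = ln(0.6400/0.3600) = 0.5754
θ = b + logit/(a) = 0.12 + 0.5754/1.4000 = 0.5310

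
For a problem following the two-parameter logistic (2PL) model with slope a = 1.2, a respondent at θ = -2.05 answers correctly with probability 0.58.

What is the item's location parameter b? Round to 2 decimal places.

P(θ) = 1 / (1 + exp(−a(θ − b)))
logit(0.58) = ln(0.58/0.42) = 0.3228
b = θ − logit/(a) = -2.05 − 0.3228/1.2000 = -2.3190

-2.32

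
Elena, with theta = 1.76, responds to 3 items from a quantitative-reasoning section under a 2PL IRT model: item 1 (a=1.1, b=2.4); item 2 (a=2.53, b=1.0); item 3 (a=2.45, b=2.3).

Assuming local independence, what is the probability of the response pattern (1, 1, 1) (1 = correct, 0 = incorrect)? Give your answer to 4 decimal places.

P(theta) = 1 / (1 + exp(−a(theta − b)))
P_1 = 1/(1+e^{0.7040}) = 0.3309
P_2 = 1/(1+e^{-1.9228}) = 0.8725
P_3 = 1/(1+e^{1.3230}) = 0.2103
L = P_1 × P_2 × P_3 = 0.3309 × 0.8725 × 0.2103 = 0.06072

0.0607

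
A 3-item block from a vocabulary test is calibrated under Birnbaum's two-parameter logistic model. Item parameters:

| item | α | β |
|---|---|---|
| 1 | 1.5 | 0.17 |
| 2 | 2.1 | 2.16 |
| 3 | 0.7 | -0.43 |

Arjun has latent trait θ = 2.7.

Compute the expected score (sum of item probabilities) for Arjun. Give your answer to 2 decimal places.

P(θ) = 1 / (1 + exp(−α(θ − β)))
P_1 = 1/(1+e^{-3.7950}) = 0.9780
P_2 = 1/(1+e^{-1.1340}) = 0.7566
P_3 = 1/(1+e^{-2.1910}) = 0.8994
E[score] = 0.9780 + 0.7566 + 0.8994 = 2.6340

2.63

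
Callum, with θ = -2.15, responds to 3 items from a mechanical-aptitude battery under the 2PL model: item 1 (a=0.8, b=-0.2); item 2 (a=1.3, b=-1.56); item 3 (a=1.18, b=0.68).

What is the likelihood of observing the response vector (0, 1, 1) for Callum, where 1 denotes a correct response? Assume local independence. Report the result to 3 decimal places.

0.009

P(θ) = 1 / (1 + exp(−a(θ − b)))
P_1 = 1/(1+e^{1.5600}) = 0.1736
P_2 = 1/(1+e^{0.7670}) = 0.3171
P_3 = 1/(1+e^{3.3394}) = 0.0342
L = (1−P_1) × P_2 × P_3 = 0.8264 × 0.3171 × 0.0342 = 0.00897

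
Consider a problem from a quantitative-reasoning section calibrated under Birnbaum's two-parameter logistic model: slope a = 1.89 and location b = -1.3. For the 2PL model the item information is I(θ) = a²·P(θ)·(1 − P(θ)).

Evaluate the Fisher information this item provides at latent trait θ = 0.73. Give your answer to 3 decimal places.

P = 1/(1+e^{-3.8367}) = 0.9789
P(1−P) = 0.9789 × 0.0211 = 0.0207
I = a² × P(1−P) = 1.89² × 0.0207 = 0.07381

0.074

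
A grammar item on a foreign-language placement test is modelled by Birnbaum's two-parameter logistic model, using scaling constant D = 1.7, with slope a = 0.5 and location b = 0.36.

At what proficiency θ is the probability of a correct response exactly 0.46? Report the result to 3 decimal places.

0.171

P(θ) = 1 / (1 + exp(−D·a(θ − b)))
logit = ln(0.4600/0.5400) = -0.1603
θ = b + logit/(1.7·a) = 0.36 + (-0.1603)/0.8500 = 0.1714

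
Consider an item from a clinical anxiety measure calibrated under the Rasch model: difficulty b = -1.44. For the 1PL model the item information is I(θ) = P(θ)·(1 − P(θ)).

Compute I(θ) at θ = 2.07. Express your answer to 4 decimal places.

0.0282

P = 1/(1+e^{-3.5100}) = 0.9710
P(1−P) = 0.9710 × 0.0290 = 0.0282
I = P(1−P) = 0.02819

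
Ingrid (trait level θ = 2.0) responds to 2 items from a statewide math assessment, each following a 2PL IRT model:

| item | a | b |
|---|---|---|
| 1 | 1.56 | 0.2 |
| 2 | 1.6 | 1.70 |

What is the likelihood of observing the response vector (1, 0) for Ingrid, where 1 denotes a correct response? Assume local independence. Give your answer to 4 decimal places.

P(θ) = 1 / (1 + exp(−a(θ − b)))
P_1 = 1/(1+e^{-2.8080}) = 0.9431
P_2 = 1/(1+e^{-0.4800}) = 0.6177
L = P_1 × (1−P_2) = 0.9431 × 0.3823 = 0.36050

0.3605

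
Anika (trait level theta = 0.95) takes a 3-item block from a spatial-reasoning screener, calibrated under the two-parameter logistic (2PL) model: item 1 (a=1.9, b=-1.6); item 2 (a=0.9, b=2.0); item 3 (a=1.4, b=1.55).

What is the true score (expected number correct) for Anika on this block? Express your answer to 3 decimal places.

P(theta) = 1 / (1 + exp(−a(theta − b)))
P_1 = 1/(1+e^{-4.8450}) = 0.9922
P_2 = 1/(1+e^{0.9450}) = 0.2799
P_3 = 1/(1+e^{0.8400}) = 0.3015
E[score] = 0.9922 + 0.2799 + 0.3015 = 1.5736

1.574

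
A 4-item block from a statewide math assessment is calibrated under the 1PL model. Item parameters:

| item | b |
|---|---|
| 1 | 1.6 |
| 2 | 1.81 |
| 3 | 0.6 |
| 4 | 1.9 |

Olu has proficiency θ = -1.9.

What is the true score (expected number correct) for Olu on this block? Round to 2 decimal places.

P(θ) = 1 / (1 + exp(−(θ − b)))
P_1 = 1/(1+e^{3.5000}) = 0.0293
P_2 = 1/(1+e^{3.7100}) = 0.0239
P_3 = 1/(1+e^{2.5000}) = 0.0759
P_4 = 1/(1+e^{3.8000}) = 0.0219
E[score] = 0.0293 + 0.0239 + 0.0759 + 0.0219 = 0.1509

0.15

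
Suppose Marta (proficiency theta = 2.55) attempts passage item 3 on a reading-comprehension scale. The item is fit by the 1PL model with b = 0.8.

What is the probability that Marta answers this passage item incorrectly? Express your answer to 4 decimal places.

0.1480

P(theta) = 1 / (1 + exp(−(theta − b)))
Exponent: (2.55 − 0.8) = 1.7500
1/(1 + e^{-1.7500}) = 0.8520
P = 0.8520
P(incorrect) = 1 − 0.8520 = 0.1480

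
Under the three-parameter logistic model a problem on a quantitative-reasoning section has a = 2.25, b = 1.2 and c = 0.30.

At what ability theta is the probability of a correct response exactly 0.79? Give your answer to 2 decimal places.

1.58

P(theta) = c + (1 − c) · 1 / (1 + exp(−a(theta − b)))
Remove guessing floor: (0.79 − 0.30)/(1 − 0.30) = 0.7000
logit = ln(0.7000/0.3000) = 0.8473
theta = b + logit/(a) = 1.2 + 0.8473/2.2500 = 1.5766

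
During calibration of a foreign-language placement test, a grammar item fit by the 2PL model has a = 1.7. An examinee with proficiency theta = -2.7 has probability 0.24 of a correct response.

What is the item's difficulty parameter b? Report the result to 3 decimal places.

-2.022

P(theta) = 1 / (1 + exp(−a(theta − b)))
logit(0.24) = ln(0.24/0.76) = -1.1527
b = theta − logit/(a) = -2.7 − (-1.1527)/1.7000 = -2.0220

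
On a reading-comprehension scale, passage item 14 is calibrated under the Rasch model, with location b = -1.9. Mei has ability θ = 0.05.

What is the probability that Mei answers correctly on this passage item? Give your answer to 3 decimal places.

P(θ) = 1 / (1 + exp(−(θ − b)))
Exponent: (0.05 − (-1.9)) = 1.9500
1/(1 + e^{-1.9500}) = 0.8754
P = 0.8754

0.875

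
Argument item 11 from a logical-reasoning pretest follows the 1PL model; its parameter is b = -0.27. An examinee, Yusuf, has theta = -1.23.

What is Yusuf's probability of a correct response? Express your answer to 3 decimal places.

0.277

P(theta) = 1 / (1 + exp(−(theta − b)))
Exponent: (-1.23 − (-0.27)) = -0.9600
1/(1 + e^{0.9600}) = 0.2769
P = 0.2769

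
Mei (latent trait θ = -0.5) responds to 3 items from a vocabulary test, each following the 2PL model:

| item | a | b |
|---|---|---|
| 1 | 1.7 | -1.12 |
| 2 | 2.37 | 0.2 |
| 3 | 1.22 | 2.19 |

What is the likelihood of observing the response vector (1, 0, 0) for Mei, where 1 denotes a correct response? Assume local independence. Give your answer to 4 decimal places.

0.6004

P(θ) = 1 / (1 + exp(−a(θ − b)))
P_1 = 1/(1+e^{-1.0540}) = 0.7415
P_2 = 1/(1+e^{1.6590}) = 0.1599
P_3 = 1/(1+e^{3.2818}) = 0.0362
L = P_1 × (1−P_2) × (1−P_3) = 0.7415 × 0.8401 × 0.9638 = 0.60042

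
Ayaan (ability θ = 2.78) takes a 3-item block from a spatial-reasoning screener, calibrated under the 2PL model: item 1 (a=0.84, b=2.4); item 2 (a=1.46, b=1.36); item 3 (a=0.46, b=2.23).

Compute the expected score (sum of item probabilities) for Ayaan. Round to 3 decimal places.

2.030

P(θ) = 1 / (1 + exp(−a(θ − b)))
P_1 = 1/(1+e^{-0.3192}) = 0.5791
P_2 = 1/(1+e^{-2.0732}) = 0.8883
P_3 = 1/(1+e^{-0.2530}) = 0.5629
E[score] = 0.5791 + 0.8883 + 0.5629 = 2.0303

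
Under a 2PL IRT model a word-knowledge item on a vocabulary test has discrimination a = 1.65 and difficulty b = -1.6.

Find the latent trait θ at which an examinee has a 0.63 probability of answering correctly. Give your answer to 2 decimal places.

-1.28

P(θ) = 1 / (1 + exp(−a(θ − b)))
logit = ln(0.6300/0.3700) = 0.5322
θ = b + logit/(a) = -1.6 + 0.5322/1.6500 = -1.2774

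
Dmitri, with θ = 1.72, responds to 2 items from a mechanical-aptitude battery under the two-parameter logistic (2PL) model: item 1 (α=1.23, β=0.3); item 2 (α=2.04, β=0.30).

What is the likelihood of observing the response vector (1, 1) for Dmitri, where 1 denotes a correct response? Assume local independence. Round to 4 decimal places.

0.8070

P(θ) = 1 / (1 + exp(−α(θ − β)))
P_1 = 1/(1+e^{-1.7466}) = 0.8515
P_2 = 1/(1+e^{-2.8968}) = 0.9477
L = P_1 × P_2 = 0.8515 × 0.9477 = 0.80698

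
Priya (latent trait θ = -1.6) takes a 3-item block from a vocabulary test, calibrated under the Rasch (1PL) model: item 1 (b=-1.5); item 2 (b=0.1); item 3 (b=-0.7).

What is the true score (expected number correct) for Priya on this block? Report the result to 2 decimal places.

P(θ) = 1 / (1 + exp(−(θ − b)))
P_1 = 1/(1+e^{0.1000}) = 0.4750
P_2 = 1/(1+e^{1.7000}) = 0.1545
P_3 = 1/(1+e^{0.9000}) = 0.2891
E[score] = 0.4750 + 0.1545 + 0.2891 = 0.9185

0.92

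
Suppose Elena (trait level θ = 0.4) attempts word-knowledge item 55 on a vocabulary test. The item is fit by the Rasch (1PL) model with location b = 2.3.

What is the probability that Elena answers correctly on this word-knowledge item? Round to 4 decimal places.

P(θ) = 1 / (1 + exp(−(θ − b)))
Exponent: (0.4 − 2.3) = -1.9000
1/(1 + e^{1.9000}) = 0.1301
P = 0.1301

0.1301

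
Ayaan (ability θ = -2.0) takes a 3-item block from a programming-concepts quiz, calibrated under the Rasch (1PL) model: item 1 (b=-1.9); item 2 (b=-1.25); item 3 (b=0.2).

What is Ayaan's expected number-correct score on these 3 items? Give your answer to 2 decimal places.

0.90

P(θ) = 1 / (1 + exp(−(θ − b)))
P_1 = 1/(1+e^{0.1000}) = 0.4750
P_2 = 1/(1+e^{0.7500}) = 0.3208
P_3 = 1/(1+e^{2.2000}) = 0.0998
E[score] = 0.4750 + 0.3208 + 0.0998 = 0.8956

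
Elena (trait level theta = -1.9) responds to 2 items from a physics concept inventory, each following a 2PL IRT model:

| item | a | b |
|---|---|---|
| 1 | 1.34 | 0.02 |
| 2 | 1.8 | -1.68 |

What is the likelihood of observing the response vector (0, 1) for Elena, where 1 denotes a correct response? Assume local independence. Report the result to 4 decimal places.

0.3737

P(theta) = 1 / (1 + exp(−a(theta − b)))
P_1 = 1/(1+e^{2.5728}) = 0.0709
P_2 = 1/(1+e^{0.3960}) = 0.4023
L = (1−P_1) × P_2 = 0.9291 × 0.4023 = 0.37375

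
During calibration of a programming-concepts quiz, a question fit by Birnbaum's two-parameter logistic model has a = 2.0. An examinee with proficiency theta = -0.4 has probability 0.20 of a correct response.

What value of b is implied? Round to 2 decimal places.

P(theta) = 1 / (1 + exp(−a(theta − b)))
logit(0.20) = ln(0.20/0.80) = -1.3863
b = theta − logit/(a) = -0.4 − (-1.3863)/2.0000 = 0.2931

0.29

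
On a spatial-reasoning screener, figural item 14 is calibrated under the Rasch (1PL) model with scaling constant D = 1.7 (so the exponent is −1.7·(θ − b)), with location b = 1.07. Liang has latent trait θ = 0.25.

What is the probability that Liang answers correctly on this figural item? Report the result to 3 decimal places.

P(θ) = 1 / (1 + exp(−D·(θ − b)))
Exponent: 1.7 × (0.25 − 1.07) = -1.3940
1/(1 + e^{1.3940}) = 0.1988
P = 0.1988

0.199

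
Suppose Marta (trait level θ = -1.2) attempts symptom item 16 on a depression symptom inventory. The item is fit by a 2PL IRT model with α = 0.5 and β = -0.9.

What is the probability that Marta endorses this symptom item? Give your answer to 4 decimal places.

0.4626

P(θ) = 1 / (1 + exp(−α(θ − β)))
Exponent: 0.5 × (-1.2 − (-0.9)) = -0.1500
1/(1 + e^{0.1500}) = 0.4626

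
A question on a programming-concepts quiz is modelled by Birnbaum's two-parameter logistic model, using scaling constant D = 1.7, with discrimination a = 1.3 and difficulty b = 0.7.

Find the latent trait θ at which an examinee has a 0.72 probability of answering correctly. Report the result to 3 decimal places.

P(θ) = 1 / (1 + exp(−D·a(θ − b)))
logit = ln(0.7200/0.2800) = 0.9445
θ = b + logit/(1.7·a) = 0.7 + 0.9445/2.2100 = 1.1274

1.127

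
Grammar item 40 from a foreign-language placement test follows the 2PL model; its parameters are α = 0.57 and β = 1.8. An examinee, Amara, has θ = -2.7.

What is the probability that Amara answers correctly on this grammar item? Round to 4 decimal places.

P(θ) = 1 / (1 + exp(−α(θ − β)))
Exponent: 0.57 × (-2.7 − 1.8) = -2.5650
1/(1 + e^{2.5650}) = 0.0714

0.0714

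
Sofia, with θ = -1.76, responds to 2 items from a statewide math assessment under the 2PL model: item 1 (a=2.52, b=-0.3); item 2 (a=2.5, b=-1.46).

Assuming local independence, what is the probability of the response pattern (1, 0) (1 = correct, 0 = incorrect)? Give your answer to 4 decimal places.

P(θ) = 1 / (1 + exp(−a(θ − b)))
P_1 = 1/(1+e^{3.6792}) = 0.0246
P_2 = 1/(1+e^{0.7500}) = 0.3208
L = P_1 × (1−P_2) = 0.0246 × 0.6792 = 0.01672

0.0167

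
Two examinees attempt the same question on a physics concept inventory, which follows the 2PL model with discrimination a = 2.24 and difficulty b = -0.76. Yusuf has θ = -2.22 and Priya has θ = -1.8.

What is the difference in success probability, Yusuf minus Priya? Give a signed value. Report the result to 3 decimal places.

-0.052

P(θ) = 1 / (1 + exp(−a(θ − b)))
P(Yusuf) = 0.0366  [exponent -3.2704]
P(Priya) = 0.0887  [exponent -2.3296]
Difference = 0.0366 − 0.0887 = -0.0521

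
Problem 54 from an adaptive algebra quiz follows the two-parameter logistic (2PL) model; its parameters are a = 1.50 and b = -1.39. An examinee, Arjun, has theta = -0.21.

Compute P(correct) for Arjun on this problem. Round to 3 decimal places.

0.854

P(theta) = 1 / (1 + exp(−a(theta − b)))
Exponent: 1.50 × (-0.21 − (-1.39)) = 1.7700
1/(1 + e^{-1.7700}) = 0.8545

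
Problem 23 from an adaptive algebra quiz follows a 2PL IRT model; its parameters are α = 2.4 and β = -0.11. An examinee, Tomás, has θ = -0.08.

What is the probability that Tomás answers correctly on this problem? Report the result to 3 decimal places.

P(θ) = 1 / (1 + exp(−α(θ − β)))
Exponent: 2.4 × (-0.08 − (-0.11)) = 0.0720
1/(1 + e^{-0.0720}) = 0.5180

0.518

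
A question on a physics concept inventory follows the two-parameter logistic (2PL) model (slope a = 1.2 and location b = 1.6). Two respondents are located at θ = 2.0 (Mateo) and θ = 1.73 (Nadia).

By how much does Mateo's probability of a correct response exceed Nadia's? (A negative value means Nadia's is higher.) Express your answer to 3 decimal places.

P(θ) = 1 / (1 + exp(−a(θ − b)))
P(Mateo) = 0.6177  [exponent 0.4800]
P(Nadia) = 0.5389  [exponent 0.1560]
Difference = 0.6177 − 0.5389 = 0.0788

0.079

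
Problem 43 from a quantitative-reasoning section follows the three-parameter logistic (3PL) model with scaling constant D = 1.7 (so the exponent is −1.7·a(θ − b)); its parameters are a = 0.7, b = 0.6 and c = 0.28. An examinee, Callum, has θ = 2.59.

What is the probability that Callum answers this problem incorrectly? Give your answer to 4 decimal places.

P(θ) = c + (1 − c) · 1 / (1 + exp(−D·a(θ − b)))
Exponent: 1.7 × 0.7 × (2.59 − 0.6) = 2.3681
1/(1 + e^{-2.3681}) = 0.9144
P = 0.28 + 0.72 × 0.9144 = 0.9383
P(incorrect) = 1 − 0.9383 = 0.0617

0.0617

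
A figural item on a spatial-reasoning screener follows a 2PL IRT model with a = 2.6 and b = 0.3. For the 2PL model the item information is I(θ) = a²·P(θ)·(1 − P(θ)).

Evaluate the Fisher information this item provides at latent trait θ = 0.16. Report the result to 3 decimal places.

1.635

P = 1/(1+e^{0.3640}) = 0.4100
P(1−P) = 0.4100 × 0.5900 = 0.2419
I = a² × P(1−P) = 2.6² × 0.2419 = 1.63523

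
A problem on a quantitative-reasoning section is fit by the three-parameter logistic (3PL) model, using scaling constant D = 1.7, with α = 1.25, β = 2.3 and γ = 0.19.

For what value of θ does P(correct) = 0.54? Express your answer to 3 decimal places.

P(θ) = γ + (1 − γ) · 1 / (1 + exp(−D·α(θ − β)))
Remove guessing floor: (0.54 − 0.19)/(1 − 0.19) = 0.4321
logit = ln(0.4321/0.5679) = -0.2733
θ = β + logit/(1.7·α) = 2.3 + (-0.2733)/2.1250 = 2.1714

2.171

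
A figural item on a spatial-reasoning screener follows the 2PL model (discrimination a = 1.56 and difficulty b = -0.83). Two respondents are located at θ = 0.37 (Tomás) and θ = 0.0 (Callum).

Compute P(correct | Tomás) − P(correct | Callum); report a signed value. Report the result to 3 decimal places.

0.082

P(θ) = 1 / (1 + exp(−a(θ − b)))
P(Tomás) = 0.8667  [exponent 1.8720]
P(Callum) = 0.7850  [exponent 1.2948]
Difference = 0.8667 − 0.7850 = 0.0817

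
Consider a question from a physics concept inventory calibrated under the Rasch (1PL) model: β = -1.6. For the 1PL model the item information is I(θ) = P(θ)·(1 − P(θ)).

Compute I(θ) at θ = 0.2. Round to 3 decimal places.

0.122

P = 1/(1+e^{-1.8000}) = 0.8581
P(1−P) = 0.8581 × 0.1419 = 0.1217
I = P(1−P) = 0.12173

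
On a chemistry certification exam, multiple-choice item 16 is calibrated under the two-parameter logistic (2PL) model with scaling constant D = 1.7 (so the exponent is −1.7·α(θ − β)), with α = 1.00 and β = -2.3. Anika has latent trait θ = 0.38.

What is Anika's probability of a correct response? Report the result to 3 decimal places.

0.990

P(θ) = 1 / (1 + exp(−D·α(θ − β)))
Exponent: 1.7 × 1.00 × (0.38 − (-2.3)) = 4.5560
1/(1 + e^{-4.5560}) = 0.9896
P = 0.9896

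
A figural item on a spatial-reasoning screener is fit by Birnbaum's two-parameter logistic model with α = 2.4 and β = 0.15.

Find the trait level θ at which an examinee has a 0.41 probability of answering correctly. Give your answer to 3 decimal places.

P(θ) = 1 / (1 + exp(−α(θ − β)))
logit = ln(0.4100/0.5900) = -0.3640
θ = β + logit/(α) = 0.15 + (-0.3640)/2.4000 = -0.0017

-0.002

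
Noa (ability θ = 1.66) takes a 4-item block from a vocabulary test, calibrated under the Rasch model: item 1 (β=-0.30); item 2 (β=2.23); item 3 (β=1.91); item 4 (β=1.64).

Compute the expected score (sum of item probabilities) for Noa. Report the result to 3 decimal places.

P(θ) = 1 / (1 + exp(−(θ − β)))
P_1 = 1/(1+e^{-1.9600}) = 0.8765
P_2 = 1/(1+e^{0.5700}) = 0.3612
P_3 = 1/(1+e^{0.2500}) = 0.4378
P_4 = 1/(1+e^{-0.0200}) = 0.5050
E[score] = 0.8765 + 0.3612 + 0.4378 + 0.5050 = 2.1806

2.181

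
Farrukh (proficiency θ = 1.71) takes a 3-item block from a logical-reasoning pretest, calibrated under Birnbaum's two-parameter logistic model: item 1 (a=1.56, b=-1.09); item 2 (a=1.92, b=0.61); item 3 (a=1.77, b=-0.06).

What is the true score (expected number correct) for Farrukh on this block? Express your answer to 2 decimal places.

P(θ) = 1 / (1 + exp(−a(θ − b)))
P_1 = 1/(1+e^{-4.3680}) = 0.9875
P_2 = 1/(1+e^{-2.1120}) = 0.8921
P_3 = 1/(1+e^{-3.1329}) = 0.9582
E[score] = 0.9875 + 0.8921 + 0.9582 = 2.8378

2.84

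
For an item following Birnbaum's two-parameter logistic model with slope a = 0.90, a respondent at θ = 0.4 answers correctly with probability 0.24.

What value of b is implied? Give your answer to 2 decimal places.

1.68

P(θ) = 1 / (1 + exp(−a(θ − b)))
logit(0.24) = ln(0.24/0.76) = -1.1527
b = θ − logit/(a) = 0.4 − (-1.1527)/0.9000 = 1.6808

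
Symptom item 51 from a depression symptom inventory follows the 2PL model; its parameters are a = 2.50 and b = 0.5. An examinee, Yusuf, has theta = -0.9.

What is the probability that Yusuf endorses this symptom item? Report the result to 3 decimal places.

P(theta) = 1 / (1 + exp(−a(theta − b)))
Exponent: 2.50 × (-0.9 − 0.5) = -3.5000
1/(1 + e^{3.5000}) = 0.0293

0.029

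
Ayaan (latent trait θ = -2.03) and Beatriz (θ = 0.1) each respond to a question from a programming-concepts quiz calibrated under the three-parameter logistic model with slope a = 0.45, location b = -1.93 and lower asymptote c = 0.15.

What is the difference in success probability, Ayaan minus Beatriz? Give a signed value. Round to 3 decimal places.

-0.191

P(θ) = c + (1 − c) · 1 / (1 + exp(−a(θ − b)))
P(Ayaan) = 0.5654  [exponent -0.0450]
P(Beatriz) = 0.7567  [exponent 0.9135]
Difference = 0.5654 − 0.7567 = -0.1912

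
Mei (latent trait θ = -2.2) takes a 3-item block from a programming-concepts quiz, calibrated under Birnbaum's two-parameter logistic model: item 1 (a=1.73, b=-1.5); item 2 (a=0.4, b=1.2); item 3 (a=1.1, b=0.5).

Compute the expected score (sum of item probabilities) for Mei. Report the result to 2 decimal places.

P(θ) = 1 / (1 + exp(−a(θ − b)))
P_1 = 1/(1+e^{1.2110}) = 0.2295
P_2 = 1/(1+e^{1.3600}) = 0.2042
P_3 = 1/(1+e^{2.9700}) = 0.0488
E[score] = 0.2295 + 0.2042 + 0.0488 = 0.4826

0.48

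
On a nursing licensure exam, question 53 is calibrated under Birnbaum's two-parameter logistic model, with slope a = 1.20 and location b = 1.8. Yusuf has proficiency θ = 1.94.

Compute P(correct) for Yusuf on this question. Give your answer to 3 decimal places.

0.542

P(θ) = 1 / (1 + exp(−a(θ − b)))
Exponent: 1.20 × (1.94 − 1.8) = 0.1680
1/(1 + e^{-0.1680}) = 0.5419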